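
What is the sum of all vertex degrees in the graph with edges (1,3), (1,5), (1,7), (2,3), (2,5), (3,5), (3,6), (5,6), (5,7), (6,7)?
20 (handshake: sum of degrees = 2|E| = 2 x 10 = 20)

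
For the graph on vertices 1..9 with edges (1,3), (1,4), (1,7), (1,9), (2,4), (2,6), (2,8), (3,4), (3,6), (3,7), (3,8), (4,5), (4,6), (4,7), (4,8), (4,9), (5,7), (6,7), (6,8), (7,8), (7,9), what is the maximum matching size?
4 (matching: (1,3), (4,9), (5,7), (6,8); upper bound floor(n/2) = floor(9/2) = 4)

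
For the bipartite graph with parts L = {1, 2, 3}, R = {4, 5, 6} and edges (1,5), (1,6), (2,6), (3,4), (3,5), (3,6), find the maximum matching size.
3 (matching: (1,5), (2,6), (3,4); upper bound min(|L|,|R|) = min(3,3) = 3)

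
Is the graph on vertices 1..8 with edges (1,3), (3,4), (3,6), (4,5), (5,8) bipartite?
Yes. Partition: {1, 2, 4, 6, 7, 8}, {3, 5}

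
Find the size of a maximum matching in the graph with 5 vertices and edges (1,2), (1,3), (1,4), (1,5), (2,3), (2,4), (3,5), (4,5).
2 (matching: (2,4), (3,5); upper bound floor(n/2) = floor(5/2) = 2)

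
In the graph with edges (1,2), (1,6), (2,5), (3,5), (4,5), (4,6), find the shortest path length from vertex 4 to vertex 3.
2 (path: 4 -> 5 -> 3, 2 edges)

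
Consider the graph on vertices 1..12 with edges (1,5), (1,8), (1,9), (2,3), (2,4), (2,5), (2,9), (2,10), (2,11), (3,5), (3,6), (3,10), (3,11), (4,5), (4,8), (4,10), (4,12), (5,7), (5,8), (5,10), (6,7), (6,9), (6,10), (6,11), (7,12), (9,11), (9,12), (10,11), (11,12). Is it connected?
Yes (BFS from 1 visits [1, 5, 8, 9, 2, 3, 4, 7, 10, 6, 11, 12] — all 12 vertices reached)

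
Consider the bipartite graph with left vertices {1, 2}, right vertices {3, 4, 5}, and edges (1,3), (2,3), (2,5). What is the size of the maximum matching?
2 (matching: (1,3), (2,5); upper bound min(|L|,|R|) = min(2,3) = 2)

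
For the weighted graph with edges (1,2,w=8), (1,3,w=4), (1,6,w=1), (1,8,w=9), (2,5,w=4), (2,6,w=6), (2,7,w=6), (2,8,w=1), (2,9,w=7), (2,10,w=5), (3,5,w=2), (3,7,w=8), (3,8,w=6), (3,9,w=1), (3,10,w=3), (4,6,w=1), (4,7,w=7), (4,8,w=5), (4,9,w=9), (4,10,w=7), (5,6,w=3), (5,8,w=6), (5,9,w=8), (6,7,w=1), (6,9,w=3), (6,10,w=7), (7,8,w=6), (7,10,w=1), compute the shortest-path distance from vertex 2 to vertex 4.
6 (path: 2 -> 8 -> 4; weights 1 + 5 = 6)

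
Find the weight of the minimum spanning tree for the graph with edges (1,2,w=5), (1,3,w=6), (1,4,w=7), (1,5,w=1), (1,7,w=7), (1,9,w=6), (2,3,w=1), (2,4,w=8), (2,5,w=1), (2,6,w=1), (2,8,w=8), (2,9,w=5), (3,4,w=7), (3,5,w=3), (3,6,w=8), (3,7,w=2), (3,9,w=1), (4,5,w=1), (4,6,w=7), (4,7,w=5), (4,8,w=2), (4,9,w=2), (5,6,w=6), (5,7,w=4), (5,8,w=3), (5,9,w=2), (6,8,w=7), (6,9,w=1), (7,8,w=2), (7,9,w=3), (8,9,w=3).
10 (MST edges: (1,5,w=1), (2,3,w=1), (2,5,w=1), (2,6,w=1), (3,7,w=2), (3,9,w=1), (4,5,w=1), (4,8,w=2); sum of weights 1 + 1 + 1 + 1 + 2 + 1 + 1 + 2 = 10)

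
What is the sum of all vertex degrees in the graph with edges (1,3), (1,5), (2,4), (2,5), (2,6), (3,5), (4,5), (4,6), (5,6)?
18 (handshake: sum of degrees = 2|E| = 2 x 9 = 18)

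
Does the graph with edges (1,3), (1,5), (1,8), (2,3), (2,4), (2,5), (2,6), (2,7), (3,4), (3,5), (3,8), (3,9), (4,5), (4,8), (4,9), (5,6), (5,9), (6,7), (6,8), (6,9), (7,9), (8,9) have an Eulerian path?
No (6 vertices have odd degree: {1, 2, 4, 6, 7, 8}; Eulerian path requires 0 or 2)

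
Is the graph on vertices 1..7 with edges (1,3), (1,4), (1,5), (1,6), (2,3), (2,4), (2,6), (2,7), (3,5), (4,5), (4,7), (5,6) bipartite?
No (odd cycle of length 3: 6 -> 1 -> 5 -> 6)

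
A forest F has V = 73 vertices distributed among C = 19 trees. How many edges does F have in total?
54 (Each of the 19 component trees on V_i vertices has V_i - 1 edges; summing gives V - C = 73 - 19 = 54)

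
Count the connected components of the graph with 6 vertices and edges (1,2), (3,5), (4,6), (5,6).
2 (components: {1, 2}, {3, 4, 5, 6})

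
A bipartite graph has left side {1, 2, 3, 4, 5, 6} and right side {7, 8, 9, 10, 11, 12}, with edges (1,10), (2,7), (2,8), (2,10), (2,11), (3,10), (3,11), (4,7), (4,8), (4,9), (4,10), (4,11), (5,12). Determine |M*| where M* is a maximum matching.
5 (matching: (1,10), (2,8), (3,11), (4,9), (5,12); upper bound min(|L|,|R|) = min(6,6) = 6)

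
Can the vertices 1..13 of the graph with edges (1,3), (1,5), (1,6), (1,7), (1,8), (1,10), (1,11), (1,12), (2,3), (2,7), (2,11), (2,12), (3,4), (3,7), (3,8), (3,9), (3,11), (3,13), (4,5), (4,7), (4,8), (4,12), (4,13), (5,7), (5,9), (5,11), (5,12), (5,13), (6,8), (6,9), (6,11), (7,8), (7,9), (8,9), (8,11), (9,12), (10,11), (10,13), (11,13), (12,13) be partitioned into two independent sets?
No (odd cycle of length 3: 3 -> 1 -> 8 -> 3)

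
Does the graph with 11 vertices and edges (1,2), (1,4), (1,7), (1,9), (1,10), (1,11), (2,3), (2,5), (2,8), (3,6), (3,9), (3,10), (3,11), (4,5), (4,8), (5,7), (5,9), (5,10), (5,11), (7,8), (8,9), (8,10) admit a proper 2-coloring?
Yes. Partition: {1, 3, 5, 8}, {2, 4, 6, 7, 9, 10, 11}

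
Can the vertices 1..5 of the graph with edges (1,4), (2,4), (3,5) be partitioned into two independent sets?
Yes. Partition: {1, 2, 3}, {4, 5}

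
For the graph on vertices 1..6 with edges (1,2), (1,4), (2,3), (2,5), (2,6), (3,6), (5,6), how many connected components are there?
1 (components: {1, 2, 3, 4, 5, 6})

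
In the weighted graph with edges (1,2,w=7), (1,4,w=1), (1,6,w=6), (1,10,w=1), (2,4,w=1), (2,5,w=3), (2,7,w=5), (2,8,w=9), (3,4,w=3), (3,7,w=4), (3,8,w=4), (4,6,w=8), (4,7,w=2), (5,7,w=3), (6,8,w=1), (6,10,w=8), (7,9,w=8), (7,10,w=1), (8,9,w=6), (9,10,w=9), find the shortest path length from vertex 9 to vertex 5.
11 (path: 9 -> 7 -> 5; weights 8 + 3 = 11)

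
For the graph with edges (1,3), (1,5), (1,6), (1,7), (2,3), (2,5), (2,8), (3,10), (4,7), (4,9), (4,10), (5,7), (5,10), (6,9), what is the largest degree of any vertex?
4 (attained at vertices 1, 5)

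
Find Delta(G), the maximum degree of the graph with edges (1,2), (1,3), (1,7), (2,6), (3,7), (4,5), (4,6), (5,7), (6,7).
4 (attained at vertex 7)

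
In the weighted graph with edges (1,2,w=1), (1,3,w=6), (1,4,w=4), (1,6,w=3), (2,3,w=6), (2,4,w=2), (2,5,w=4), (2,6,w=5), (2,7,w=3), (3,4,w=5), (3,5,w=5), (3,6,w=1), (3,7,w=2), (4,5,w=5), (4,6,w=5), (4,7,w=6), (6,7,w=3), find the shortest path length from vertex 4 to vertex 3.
5 (path: 4 -> 3; weights 5 = 5)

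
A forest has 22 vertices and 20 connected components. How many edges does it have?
2 (Each of the 20 component trees on V_i vertices has V_i - 1 edges; summing gives V - C = 22 - 20 = 2)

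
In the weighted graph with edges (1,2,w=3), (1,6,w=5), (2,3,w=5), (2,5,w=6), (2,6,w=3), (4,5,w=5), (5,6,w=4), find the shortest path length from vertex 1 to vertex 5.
9 (path: 1 -> 6 -> 5; weights 5 + 4 = 9)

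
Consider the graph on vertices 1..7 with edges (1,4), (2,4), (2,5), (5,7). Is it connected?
No, it has 3 components: {1, 2, 4, 5, 7}, {3}, {6}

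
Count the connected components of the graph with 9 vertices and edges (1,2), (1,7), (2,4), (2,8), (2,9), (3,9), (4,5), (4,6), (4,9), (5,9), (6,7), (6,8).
1 (components: {1, 2, 3, 4, 5, 6, 7, 8, 9})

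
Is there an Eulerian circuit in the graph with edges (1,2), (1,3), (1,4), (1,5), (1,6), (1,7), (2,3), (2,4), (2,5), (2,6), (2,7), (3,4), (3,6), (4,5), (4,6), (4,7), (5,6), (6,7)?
Yes (the graph is connected and all 7 vertices have even degree)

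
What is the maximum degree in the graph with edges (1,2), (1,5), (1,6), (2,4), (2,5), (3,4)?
3 (attained at vertices 1, 2)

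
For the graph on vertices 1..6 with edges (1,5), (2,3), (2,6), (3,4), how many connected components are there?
2 (components: {1, 5}, {2, 3, 4, 6})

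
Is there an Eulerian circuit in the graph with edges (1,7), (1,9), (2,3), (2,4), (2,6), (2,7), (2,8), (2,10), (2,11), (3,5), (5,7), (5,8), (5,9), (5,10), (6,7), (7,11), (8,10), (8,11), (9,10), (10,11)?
No (6 vertices have odd degree: {2, 4, 5, 7, 9, 10}; Eulerian circuit requires 0)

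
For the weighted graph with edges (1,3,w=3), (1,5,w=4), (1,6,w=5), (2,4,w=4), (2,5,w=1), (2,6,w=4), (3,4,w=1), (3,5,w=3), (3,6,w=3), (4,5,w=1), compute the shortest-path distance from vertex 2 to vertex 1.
5 (path: 2 -> 5 -> 1; weights 1 + 4 = 5)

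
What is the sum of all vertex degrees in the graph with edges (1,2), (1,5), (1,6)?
6 (handshake: sum of degrees = 2|E| = 2 x 3 = 6)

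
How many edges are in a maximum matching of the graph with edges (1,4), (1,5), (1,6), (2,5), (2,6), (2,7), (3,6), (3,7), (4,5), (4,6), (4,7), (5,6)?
3 (matching: (1,6), (2,5), (4,7); upper bound floor(n/2) = floor(7/2) = 3)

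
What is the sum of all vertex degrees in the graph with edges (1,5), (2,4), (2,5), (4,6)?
8 (handshake: sum of degrees = 2|E| = 2 x 4 = 8)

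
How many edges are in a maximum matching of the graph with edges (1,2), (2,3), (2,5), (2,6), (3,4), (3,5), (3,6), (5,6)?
3 (matching: (1,2), (3,4), (5,6); upper bound floor(n/2) = floor(6/2) = 3)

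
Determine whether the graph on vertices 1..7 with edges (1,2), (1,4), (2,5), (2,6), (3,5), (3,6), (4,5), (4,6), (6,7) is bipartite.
Yes. Partition: {1, 5, 6}, {2, 3, 4, 7}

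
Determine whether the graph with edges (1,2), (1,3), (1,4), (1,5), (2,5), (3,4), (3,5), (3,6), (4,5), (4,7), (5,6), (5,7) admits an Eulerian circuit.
Yes (the graph is connected and all 7 vertices have even degree)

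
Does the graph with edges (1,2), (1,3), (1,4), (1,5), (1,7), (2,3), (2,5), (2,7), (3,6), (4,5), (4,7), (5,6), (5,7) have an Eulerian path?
No (4 vertices have odd degree: {1, 3, 4, 5}; Eulerian path requires 0 or 2)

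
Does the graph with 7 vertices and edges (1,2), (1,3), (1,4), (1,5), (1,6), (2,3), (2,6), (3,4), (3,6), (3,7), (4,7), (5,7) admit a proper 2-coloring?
No (odd cycle of length 3: 4 -> 1 -> 3 -> 4)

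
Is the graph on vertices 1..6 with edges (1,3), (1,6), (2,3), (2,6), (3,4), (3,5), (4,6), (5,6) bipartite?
Yes. Partition: {1, 2, 4, 5}, {3, 6}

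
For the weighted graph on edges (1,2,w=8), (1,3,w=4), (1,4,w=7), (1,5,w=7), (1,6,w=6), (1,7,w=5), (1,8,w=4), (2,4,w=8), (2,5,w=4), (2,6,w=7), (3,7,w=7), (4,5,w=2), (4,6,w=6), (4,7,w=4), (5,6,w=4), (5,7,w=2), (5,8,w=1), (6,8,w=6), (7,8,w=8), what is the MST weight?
21 (MST edges: (1,3,w=4), (1,8,w=4), (2,5,w=4), (4,5,w=2), (5,6,w=4), (5,7,w=2), (5,8,w=1); sum of weights 4 + 4 + 4 + 2 + 4 + 2 + 1 = 21)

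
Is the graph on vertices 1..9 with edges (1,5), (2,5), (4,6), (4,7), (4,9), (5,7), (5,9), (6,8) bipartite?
Yes. Partition: {1, 2, 3, 6, 7, 9}, {4, 5, 8}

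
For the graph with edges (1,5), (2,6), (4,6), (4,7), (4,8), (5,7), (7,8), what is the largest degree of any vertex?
3 (attained at vertices 4, 7)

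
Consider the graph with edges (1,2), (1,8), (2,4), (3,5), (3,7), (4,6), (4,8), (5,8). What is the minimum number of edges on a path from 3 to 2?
4 (path: 3 -> 5 -> 8 -> 4 -> 2, 4 edges)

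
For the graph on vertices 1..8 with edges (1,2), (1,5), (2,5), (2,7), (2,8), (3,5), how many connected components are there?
3 (components: {1, 2, 3, 5, 7, 8}, {4}, {6})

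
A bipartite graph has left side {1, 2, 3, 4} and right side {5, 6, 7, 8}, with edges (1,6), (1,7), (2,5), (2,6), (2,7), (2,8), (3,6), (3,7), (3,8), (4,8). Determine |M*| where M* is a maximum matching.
4 (matching: (1,7), (2,5), (3,6), (4,8); upper bound min(|L|,|R|) = min(4,4) = 4)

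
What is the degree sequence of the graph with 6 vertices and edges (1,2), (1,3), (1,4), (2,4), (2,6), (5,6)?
[3, 3, 2, 2, 1, 1] (degrees: deg(1)=3, deg(2)=3, deg(3)=1, deg(4)=2, deg(5)=1, deg(6)=2)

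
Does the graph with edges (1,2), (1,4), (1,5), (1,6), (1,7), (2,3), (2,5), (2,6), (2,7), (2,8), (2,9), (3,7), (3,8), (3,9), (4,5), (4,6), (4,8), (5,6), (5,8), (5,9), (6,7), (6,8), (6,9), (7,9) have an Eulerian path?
No (6 vertices have odd degree: {1, 2, 6, 7, 8, 9}; Eulerian path requires 0 or 2)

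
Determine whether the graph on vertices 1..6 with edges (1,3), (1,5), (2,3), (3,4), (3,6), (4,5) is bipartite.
Yes. Partition: {1, 2, 4, 6}, {3, 5}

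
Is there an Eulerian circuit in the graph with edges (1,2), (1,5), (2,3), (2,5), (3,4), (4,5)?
No (2 vertices have odd degree: {2, 5}; Eulerian circuit requires 0)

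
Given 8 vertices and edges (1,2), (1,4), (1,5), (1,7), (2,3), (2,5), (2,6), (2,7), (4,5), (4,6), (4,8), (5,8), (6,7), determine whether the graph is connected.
Yes (BFS from 1 visits [1, 2, 4, 5, 7, 3, 6, 8] — all 8 vertices reached)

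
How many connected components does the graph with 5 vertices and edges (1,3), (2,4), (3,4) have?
2 (components: {1, 2, 3, 4}, {5})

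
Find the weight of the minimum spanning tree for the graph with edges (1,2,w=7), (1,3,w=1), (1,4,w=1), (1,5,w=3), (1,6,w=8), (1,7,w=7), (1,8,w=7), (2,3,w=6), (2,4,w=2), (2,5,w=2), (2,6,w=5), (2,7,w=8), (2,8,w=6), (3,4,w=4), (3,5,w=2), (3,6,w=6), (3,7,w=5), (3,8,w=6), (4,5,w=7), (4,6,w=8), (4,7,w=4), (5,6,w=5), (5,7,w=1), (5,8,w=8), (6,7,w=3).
16 (MST edges: (1,3,w=1), (1,4,w=1), (2,4,w=2), (2,5,w=2), (2,8,w=6), (5,7,w=1), (6,7,w=3); sum of weights 1 + 1 + 2 + 2 + 6 + 1 + 3 = 16)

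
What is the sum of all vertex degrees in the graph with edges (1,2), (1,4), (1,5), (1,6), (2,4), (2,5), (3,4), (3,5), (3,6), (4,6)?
20 (handshake: sum of degrees = 2|E| = 2 x 10 = 20)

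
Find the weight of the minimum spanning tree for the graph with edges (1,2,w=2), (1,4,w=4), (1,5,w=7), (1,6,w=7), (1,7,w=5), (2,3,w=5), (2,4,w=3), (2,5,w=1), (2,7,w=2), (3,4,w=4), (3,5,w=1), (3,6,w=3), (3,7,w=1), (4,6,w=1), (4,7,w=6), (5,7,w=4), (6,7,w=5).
9 (MST edges: (1,2,w=2), (2,4,w=3), (2,5,w=1), (3,5,w=1), (3,7,w=1), (4,6,w=1); sum of weights 2 + 3 + 1 + 1 + 1 + 1 = 9)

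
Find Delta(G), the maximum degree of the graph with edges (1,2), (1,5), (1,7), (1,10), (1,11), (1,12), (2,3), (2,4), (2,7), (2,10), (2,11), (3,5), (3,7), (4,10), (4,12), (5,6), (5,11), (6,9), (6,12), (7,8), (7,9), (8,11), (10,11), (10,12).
6 (attained at vertices 1, 2)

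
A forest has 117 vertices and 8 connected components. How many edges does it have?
109 (Each of the 8 component trees on V_i vertices has V_i - 1 edges; summing gives V - C = 117 - 8 = 109)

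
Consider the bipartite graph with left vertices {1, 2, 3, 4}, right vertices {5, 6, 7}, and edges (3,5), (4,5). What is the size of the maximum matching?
1 (matching: (3,5); upper bound min(|L|,|R|) = min(4,3) = 3)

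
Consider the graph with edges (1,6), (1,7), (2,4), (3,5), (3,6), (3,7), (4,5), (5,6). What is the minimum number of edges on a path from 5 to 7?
2 (path: 5 -> 3 -> 7, 2 edges)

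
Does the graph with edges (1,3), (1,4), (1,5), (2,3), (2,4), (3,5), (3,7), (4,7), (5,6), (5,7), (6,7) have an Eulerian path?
Yes (the graph is connected and exactly 2 vertices have odd degree: {1, 4}; any Eulerian path must start and end at those)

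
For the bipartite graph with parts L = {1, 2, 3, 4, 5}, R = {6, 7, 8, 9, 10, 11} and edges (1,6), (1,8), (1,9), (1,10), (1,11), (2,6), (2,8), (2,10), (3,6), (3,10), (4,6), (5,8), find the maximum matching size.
4 (matching: (1,11), (2,10), (3,6), (5,8); upper bound min(|L|,|R|) = min(5,6) = 5)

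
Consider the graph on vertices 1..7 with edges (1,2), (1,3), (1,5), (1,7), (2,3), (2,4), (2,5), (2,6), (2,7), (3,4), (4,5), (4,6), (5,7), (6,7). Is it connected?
Yes (BFS from 1 visits [1, 2, 3, 5, 7, 4, 6] — all 7 vertices reached)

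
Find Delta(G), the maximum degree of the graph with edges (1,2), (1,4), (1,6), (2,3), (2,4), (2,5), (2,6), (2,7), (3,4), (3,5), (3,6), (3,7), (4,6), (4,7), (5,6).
6 (attained at vertex 2)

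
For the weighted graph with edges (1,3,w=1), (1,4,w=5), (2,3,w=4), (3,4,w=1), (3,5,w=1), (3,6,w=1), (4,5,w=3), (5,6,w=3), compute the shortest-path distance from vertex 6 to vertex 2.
5 (path: 6 -> 3 -> 2; weights 1 + 4 = 5)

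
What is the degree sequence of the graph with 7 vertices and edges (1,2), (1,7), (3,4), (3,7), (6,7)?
[3, 2, 2, 1, 1, 1, 0] (degrees: deg(1)=2, deg(2)=1, deg(3)=2, deg(4)=1, deg(5)=0, deg(6)=1, deg(7)=3)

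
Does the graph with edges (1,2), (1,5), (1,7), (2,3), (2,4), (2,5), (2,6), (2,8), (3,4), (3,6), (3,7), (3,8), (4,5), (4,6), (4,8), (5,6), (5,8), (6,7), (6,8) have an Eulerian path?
No (6 vertices have odd degree: {1, 3, 4, 5, 7, 8}; Eulerian path requires 0 or 2)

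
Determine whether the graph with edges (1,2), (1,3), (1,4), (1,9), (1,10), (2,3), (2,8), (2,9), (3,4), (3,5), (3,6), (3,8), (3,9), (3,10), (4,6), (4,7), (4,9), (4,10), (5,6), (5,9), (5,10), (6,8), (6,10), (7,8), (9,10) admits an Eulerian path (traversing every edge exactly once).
Yes (the graph is connected and exactly 2 vertices have odd degree: {1, 6}; any Eulerian path must start and end at those)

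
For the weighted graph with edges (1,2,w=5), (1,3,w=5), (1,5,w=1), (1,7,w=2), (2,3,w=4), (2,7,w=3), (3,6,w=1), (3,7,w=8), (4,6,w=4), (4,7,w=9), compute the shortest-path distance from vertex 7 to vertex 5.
3 (path: 7 -> 1 -> 5; weights 2 + 1 = 3)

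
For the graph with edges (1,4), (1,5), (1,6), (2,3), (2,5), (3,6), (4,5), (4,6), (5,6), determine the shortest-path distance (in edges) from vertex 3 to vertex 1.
2 (path: 3 -> 6 -> 1, 2 edges)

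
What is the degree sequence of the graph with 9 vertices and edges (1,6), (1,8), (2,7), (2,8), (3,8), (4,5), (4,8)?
[4, 2, 2, 2, 1, 1, 1, 1, 0] (degrees: deg(1)=2, deg(2)=2, deg(3)=1, deg(4)=2, deg(5)=1, deg(6)=1, deg(7)=1, deg(8)=4, deg(9)=0)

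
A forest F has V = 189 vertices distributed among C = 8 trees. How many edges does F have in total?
181 (Each of the 8 component trees on V_i vertices has V_i - 1 edges; summing gives V - C = 189 - 8 = 181)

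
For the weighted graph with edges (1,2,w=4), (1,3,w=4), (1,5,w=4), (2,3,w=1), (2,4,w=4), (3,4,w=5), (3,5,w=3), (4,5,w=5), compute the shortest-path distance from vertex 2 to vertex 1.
4 (path: 2 -> 1; weights 4 = 4)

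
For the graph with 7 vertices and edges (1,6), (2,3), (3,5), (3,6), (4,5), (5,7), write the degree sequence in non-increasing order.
[3, 3, 2, 1, 1, 1, 1] (degrees: deg(1)=1, deg(2)=1, deg(3)=3, deg(4)=1, deg(5)=3, deg(6)=2, deg(7)=1)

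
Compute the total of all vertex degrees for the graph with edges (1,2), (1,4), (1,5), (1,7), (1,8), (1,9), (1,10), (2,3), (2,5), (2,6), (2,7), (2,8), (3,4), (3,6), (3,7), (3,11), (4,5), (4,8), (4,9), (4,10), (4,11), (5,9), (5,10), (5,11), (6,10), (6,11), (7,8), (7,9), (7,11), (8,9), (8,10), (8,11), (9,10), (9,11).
68 (handshake: sum of degrees = 2|E| = 2 x 34 = 68)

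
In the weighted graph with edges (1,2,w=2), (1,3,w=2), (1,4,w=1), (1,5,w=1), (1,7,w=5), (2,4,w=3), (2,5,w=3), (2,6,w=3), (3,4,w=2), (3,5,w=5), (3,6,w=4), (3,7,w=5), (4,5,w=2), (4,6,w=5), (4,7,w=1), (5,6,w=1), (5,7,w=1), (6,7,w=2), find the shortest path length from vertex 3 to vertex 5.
3 (path: 3 -> 1 -> 5; weights 2 + 1 = 3)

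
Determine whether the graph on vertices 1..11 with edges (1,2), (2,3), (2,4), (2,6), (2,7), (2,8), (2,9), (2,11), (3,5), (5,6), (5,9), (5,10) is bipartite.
Yes. Partition: {1, 3, 4, 6, 7, 8, 9, 10, 11}, {2, 5}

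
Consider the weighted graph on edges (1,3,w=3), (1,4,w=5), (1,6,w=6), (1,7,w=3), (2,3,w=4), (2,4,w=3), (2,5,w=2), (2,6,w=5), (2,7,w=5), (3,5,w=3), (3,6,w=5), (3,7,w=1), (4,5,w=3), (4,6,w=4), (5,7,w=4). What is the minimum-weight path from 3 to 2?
4 (path: 3 -> 2; weights 4 = 4)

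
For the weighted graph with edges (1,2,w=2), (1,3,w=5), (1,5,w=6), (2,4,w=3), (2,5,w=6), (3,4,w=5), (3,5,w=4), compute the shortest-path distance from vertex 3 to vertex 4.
5 (path: 3 -> 4; weights 5 = 5)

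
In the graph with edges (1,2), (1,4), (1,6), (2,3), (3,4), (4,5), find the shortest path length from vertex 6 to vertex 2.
2 (path: 6 -> 1 -> 2, 2 edges)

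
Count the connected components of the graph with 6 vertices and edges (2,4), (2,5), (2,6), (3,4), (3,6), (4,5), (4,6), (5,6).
2 (components: {1}, {2, 3, 4, 5, 6})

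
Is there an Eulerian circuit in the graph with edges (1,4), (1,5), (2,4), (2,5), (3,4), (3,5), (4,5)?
Yes (the graph is connected and all 5 vertices have even degree)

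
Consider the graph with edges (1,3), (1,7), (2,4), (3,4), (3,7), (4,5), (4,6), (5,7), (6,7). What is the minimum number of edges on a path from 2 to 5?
2 (path: 2 -> 4 -> 5, 2 edges)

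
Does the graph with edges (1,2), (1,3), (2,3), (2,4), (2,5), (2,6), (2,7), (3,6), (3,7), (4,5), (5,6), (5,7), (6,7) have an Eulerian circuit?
Yes (the graph is connected and all 7 vertices have even degree)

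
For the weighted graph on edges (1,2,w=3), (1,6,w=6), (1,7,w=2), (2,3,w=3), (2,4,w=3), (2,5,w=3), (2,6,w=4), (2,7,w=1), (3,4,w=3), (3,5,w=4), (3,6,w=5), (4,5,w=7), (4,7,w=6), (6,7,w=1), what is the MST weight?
13 (MST edges: (1,7,w=2), (2,3,w=3), (2,4,w=3), (2,5,w=3), (2,7,w=1), (6,7,w=1); sum of weights 2 + 3 + 3 + 3 + 1 + 1 = 13)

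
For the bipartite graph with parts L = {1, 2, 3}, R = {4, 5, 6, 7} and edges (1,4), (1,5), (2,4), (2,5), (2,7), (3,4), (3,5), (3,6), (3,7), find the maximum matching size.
3 (matching: (1,5), (2,7), (3,6); upper bound min(|L|,|R|) = min(3,4) = 3)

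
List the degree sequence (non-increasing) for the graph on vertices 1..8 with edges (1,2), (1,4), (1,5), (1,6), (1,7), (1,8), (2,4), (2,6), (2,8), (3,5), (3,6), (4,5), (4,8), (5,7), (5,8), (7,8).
[6, 5, 5, 4, 4, 3, 3, 2] (degrees: deg(1)=6, deg(2)=4, deg(3)=2, deg(4)=4, deg(5)=5, deg(6)=3, deg(7)=3, deg(8)=5)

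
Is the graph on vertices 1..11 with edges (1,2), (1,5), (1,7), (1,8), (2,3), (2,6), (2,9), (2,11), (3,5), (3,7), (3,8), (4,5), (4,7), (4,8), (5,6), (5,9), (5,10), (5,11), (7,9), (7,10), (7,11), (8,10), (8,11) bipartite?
Yes. Partition: {1, 3, 4, 6, 9, 10, 11}, {2, 5, 7, 8}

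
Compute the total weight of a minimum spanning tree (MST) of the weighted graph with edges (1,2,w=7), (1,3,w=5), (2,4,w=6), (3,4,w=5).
16 (MST edges: (1,3,w=5), (2,4,w=6), (3,4,w=5); sum of weights 5 + 6 + 5 = 16)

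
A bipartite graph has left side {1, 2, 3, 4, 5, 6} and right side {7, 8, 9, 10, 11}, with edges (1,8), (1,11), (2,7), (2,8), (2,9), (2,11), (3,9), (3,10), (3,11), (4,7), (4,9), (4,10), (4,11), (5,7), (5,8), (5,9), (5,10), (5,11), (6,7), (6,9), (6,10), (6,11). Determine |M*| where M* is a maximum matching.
5 (matching: (1,11), (2,9), (3,10), (4,7), (5,8); upper bound min(|L|,|R|) = min(6,5) = 5)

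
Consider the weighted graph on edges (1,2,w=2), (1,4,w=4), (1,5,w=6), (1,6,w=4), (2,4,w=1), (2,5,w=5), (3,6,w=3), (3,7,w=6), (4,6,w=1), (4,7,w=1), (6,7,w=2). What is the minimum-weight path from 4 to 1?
3 (path: 4 -> 2 -> 1; weights 1 + 2 = 3)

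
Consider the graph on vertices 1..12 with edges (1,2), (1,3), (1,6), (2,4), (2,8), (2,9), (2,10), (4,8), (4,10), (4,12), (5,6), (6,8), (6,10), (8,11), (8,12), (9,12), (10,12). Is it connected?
No, it has 2 components: {1, 2, 3, 4, 5, 6, 8, 9, 10, 11, 12}, {7}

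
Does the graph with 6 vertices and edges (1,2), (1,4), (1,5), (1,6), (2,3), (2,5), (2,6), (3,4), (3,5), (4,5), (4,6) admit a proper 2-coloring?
No (odd cycle of length 3: 4 -> 1 -> 5 -> 4)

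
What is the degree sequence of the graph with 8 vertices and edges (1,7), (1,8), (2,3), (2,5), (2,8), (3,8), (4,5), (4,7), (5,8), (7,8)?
[5, 3, 3, 3, 2, 2, 2, 0] (degrees: deg(1)=2, deg(2)=3, deg(3)=2, deg(4)=2, deg(5)=3, deg(6)=0, deg(7)=3, deg(8)=5)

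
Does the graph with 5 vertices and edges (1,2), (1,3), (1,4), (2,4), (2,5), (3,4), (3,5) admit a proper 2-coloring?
No (odd cycle of length 3: 4 -> 1 -> 2 -> 4)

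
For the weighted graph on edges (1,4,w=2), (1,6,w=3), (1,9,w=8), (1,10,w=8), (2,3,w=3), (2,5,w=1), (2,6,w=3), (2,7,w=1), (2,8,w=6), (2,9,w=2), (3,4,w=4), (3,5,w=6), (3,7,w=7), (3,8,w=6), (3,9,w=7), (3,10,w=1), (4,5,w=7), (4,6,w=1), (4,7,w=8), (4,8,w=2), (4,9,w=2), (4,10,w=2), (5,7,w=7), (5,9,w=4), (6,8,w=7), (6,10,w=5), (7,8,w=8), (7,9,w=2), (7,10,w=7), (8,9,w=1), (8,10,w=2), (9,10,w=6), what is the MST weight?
13 (MST edges: (1,4,w=2), (2,5,w=1), (2,7,w=1), (2,9,w=2), (3,10,w=1), (4,6,w=1), (4,8,w=2), (4,10,w=2), (8,9,w=1); sum of weights 2 + 1 + 1 + 2 + 1 + 1 + 2 + 2 + 1 = 13)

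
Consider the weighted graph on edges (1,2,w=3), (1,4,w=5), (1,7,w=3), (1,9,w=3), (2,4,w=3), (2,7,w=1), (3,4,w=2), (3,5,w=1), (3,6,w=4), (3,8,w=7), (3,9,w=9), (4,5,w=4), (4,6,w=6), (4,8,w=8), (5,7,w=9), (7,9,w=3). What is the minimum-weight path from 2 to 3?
5 (path: 2 -> 4 -> 3; weights 3 + 2 = 5)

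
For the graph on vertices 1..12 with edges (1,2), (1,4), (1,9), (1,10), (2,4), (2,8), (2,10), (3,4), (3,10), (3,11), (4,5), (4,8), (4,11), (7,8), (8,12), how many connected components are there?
2 (components: {1, 2, 3, 4, 5, 7, 8, 9, 10, 11, 12}, {6})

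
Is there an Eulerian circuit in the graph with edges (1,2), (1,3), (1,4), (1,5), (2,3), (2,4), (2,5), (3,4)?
No (2 vertices have odd degree: {3, 4}; Eulerian circuit requires 0)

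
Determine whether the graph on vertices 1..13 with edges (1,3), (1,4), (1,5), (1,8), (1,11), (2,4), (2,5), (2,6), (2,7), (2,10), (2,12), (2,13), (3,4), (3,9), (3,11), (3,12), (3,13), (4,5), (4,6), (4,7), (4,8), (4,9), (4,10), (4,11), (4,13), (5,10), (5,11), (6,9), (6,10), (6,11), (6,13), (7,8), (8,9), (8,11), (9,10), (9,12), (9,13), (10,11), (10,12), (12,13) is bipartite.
No (odd cycle of length 3: 3 -> 1 -> 4 -> 3)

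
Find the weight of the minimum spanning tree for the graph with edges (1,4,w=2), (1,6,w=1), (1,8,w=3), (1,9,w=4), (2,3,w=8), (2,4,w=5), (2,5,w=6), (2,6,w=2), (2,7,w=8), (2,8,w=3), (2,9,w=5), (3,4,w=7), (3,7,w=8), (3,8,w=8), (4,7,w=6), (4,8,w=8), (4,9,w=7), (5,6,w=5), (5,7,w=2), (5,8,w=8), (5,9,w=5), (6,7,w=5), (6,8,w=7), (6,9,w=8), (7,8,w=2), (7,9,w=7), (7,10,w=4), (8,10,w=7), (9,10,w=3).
26 (MST edges: (1,4,w=2), (1,6,w=1), (1,8,w=3), (1,9,w=4), (2,6,w=2), (3,4,w=7), (5,7,w=2), (7,8,w=2), (9,10,w=3); sum of weights 2 + 1 + 3 + 4 + 2 + 7 + 2 + 2 + 3 = 26)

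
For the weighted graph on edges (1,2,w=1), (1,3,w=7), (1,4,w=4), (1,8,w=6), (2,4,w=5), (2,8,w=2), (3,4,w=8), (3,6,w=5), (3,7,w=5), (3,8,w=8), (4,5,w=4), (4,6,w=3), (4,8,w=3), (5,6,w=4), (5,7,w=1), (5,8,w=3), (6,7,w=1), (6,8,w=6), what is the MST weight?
16 (MST edges: (1,2,w=1), (2,8,w=2), (3,6,w=5), (4,6,w=3), (4,8,w=3), (5,7,w=1), (6,7,w=1); sum of weights 1 + 2 + 5 + 3 + 3 + 1 + 1 = 16)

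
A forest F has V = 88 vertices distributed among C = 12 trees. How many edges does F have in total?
76 (Each of the 12 component trees on V_i vertices has V_i - 1 edges; summing gives V - C = 88 - 12 = 76)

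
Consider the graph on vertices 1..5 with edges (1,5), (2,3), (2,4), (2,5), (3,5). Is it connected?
Yes (BFS from 1 visits [1, 5, 2, 3, 4] — all 5 vertices reached)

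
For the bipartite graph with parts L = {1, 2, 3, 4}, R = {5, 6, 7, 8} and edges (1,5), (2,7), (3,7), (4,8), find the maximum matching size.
3 (matching: (1,5), (2,7), (4,8); upper bound min(|L|,|R|) = min(4,4) = 4)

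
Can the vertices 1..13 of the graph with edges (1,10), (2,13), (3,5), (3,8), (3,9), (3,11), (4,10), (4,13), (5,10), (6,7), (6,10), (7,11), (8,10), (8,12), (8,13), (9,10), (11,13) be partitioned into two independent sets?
Yes. Partition: {1, 2, 4, 5, 6, 8, 9, 11}, {3, 7, 10, 12, 13}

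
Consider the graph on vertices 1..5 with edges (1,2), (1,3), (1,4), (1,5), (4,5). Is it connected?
Yes (BFS from 1 visits [1, 2, 3, 4, 5] — all 5 vertices reached)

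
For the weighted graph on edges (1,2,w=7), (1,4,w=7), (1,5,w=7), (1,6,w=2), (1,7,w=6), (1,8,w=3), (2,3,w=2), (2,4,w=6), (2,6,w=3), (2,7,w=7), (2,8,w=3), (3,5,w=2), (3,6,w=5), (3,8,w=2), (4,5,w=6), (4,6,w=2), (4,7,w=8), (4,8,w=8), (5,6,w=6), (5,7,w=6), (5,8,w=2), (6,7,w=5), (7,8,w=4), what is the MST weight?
17 (MST edges: (1,6,w=2), (1,8,w=3), (2,3,w=2), (3,5,w=2), (3,8,w=2), (4,6,w=2), (7,8,w=4); sum of weights 2 + 3 + 2 + 2 + 2 + 2 + 4 = 17)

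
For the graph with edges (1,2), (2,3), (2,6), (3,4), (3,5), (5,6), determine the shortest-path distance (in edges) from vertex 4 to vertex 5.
2 (path: 4 -> 3 -> 5, 2 edges)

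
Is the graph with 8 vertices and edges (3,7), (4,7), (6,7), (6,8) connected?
No, it has 4 components: {1}, {2}, {3, 4, 6, 7, 8}, {5}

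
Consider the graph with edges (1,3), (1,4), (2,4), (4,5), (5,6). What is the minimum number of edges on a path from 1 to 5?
2 (path: 1 -> 4 -> 5, 2 edges)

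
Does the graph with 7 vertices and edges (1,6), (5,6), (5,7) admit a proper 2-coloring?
Yes. Partition: {1, 2, 3, 4, 5}, {6, 7}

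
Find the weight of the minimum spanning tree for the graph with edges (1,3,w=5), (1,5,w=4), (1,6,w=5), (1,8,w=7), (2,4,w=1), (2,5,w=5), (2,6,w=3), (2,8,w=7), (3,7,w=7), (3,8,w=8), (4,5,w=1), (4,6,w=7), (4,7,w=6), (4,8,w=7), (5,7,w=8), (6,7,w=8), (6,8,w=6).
26 (MST edges: (1,3,w=5), (1,5,w=4), (2,4,w=1), (2,6,w=3), (4,5,w=1), (4,7,w=6), (6,8,w=6); sum of weights 5 + 4 + 1 + 3 + 1 + 6 + 6 = 26)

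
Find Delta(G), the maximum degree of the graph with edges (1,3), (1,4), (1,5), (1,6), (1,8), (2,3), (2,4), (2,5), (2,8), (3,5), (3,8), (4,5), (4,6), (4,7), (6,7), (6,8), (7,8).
5 (attained at vertices 1, 4, 8)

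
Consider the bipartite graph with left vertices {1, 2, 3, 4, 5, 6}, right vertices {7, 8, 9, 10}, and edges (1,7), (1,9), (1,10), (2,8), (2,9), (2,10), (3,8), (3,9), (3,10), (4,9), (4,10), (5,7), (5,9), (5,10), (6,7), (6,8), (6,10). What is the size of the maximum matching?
4 (matching: (1,10), (2,9), (3,8), (5,7); upper bound min(|L|,|R|) = min(6,4) = 4)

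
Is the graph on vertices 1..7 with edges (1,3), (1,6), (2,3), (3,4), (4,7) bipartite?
Yes. Partition: {1, 2, 4, 5}, {3, 6, 7}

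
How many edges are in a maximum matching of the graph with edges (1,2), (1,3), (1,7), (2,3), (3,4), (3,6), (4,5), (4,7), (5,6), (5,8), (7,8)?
4 (matching: (1,2), (3,4), (5,6), (7,8); upper bound floor(n/2) = floor(8/2) = 4)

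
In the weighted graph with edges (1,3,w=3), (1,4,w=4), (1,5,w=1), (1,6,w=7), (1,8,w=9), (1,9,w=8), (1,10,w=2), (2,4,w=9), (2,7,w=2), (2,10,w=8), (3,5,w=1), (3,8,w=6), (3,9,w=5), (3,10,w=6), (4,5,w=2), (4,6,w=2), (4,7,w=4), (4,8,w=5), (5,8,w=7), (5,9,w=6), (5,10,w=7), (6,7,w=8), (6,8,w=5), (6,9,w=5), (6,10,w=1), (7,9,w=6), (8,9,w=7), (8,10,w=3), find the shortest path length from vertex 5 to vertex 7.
6 (path: 5 -> 4 -> 7; weights 2 + 4 = 6)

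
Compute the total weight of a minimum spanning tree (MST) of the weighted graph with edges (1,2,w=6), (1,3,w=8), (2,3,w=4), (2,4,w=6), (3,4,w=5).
15 (MST edges: (1,2,w=6), (2,3,w=4), (3,4,w=5); sum of weights 6 + 4 + 5 = 15)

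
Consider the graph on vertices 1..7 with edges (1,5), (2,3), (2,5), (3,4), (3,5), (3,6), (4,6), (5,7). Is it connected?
Yes (BFS from 1 visits [1, 5, 2, 3, 7, 4, 6] — all 7 vertices reached)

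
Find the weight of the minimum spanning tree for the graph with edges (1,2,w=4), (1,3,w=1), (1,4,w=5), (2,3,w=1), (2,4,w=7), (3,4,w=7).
7 (MST edges: (1,3,w=1), (1,4,w=5), (2,3,w=1); sum of weights 1 + 5 + 1 = 7)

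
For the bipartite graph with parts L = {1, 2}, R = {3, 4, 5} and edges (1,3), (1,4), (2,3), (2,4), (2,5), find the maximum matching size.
2 (matching: (1,4), (2,5); upper bound min(|L|,|R|) = min(2,3) = 2)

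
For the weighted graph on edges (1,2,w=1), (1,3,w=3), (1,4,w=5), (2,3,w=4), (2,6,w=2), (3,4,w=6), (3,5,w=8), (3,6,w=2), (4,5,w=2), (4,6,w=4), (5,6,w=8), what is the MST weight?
11 (MST edges: (1,2,w=1), (2,6,w=2), (3,6,w=2), (4,5,w=2), (4,6,w=4); sum of weights 1 + 2 + 2 + 2 + 4 = 11)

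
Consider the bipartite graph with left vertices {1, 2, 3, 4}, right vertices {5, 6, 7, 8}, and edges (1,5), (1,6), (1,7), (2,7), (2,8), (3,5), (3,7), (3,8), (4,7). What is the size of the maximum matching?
4 (matching: (1,6), (2,8), (3,5), (4,7); upper bound min(|L|,|R|) = min(4,4) = 4)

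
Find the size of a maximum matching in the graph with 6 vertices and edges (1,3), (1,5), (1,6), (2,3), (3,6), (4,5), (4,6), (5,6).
3 (matching: (1,6), (2,3), (4,5); upper bound floor(n/2) = floor(6/2) = 3)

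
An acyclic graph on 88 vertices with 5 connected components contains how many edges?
83 (Each of the 5 component trees on V_i vertices has V_i - 1 edges; summing gives V - C = 88 - 5 = 83)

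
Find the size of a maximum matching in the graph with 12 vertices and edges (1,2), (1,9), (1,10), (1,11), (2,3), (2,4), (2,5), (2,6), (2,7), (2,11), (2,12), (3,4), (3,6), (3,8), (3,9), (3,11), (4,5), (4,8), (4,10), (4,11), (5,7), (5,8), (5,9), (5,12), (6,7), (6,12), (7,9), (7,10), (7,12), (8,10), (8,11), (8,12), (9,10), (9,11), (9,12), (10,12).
6 (matching: (1,10), (2,6), (3,9), (4,5), (7,12), (8,11); upper bound floor(n/2) = floor(12/2) = 6)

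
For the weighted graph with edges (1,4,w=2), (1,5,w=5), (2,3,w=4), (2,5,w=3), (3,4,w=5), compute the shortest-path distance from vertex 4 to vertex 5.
7 (path: 4 -> 1 -> 5; weights 2 + 5 = 7)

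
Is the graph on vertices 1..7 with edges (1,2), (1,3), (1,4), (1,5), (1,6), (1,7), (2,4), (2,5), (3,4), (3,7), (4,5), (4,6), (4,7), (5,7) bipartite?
No (odd cycle of length 3: 2 -> 1 -> 5 -> 2)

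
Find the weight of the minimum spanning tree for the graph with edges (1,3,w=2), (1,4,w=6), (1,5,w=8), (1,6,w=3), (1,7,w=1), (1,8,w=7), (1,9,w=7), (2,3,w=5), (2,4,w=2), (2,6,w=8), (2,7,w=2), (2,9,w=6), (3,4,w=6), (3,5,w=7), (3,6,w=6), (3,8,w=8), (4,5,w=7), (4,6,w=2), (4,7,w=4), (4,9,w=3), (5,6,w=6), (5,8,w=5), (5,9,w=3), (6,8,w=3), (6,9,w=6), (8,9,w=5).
18 (MST edges: (1,3,w=2), (1,7,w=1), (2,4,w=2), (2,7,w=2), (4,6,w=2), (4,9,w=3), (5,9,w=3), (6,8,w=3); sum of weights 2 + 1 + 2 + 2 + 2 + 3 + 3 + 3 = 18)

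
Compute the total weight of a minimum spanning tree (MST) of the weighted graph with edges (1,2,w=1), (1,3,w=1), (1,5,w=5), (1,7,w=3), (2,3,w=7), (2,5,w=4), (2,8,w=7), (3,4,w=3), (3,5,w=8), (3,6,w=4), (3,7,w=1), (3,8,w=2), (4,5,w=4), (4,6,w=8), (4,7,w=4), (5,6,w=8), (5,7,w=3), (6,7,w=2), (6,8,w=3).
13 (MST edges: (1,2,w=1), (1,3,w=1), (3,4,w=3), (3,7,w=1), (3,8,w=2), (5,7,w=3), (6,7,w=2); sum of weights 1 + 1 + 3 + 1 + 2 + 3 + 2 = 13)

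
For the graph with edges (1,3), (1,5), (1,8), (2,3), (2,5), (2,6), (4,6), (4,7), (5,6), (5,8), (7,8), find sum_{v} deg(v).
22 (handshake: sum of degrees = 2|E| = 2 x 11 = 22)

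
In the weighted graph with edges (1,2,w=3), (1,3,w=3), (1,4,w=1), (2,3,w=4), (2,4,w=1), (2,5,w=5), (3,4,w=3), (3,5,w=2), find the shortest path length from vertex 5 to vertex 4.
5 (path: 5 -> 3 -> 4; weights 2 + 3 = 5)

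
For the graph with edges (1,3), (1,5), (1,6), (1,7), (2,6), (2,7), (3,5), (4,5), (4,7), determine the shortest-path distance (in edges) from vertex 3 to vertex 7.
2 (path: 3 -> 1 -> 7, 2 edges)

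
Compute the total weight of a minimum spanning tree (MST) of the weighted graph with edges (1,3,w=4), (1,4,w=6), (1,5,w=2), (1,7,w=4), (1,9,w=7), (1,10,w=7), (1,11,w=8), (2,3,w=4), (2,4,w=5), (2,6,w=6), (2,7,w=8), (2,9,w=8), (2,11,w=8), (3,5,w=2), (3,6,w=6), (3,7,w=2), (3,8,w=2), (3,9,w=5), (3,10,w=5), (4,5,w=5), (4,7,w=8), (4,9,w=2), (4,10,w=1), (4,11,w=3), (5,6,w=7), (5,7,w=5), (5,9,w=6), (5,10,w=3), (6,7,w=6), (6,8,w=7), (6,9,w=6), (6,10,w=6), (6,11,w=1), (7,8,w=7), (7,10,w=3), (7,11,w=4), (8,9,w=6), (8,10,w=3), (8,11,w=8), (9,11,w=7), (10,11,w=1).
20 (MST edges: (1,5,w=2), (2,3,w=4), (3,5,w=2), (3,7,w=2), (3,8,w=2), (4,9,w=2), (4,10,w=1), (5,10,w=3), (6,11,w=1), (10,11,w=1); sum of weights 2 + 4 + 2 + 2 + 2 + 2 + 1 + 3 + 1 + 1 = 20)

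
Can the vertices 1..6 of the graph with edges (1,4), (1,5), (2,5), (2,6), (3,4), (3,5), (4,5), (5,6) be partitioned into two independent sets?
No (odd cycle of length 3: 5 -> 1 -> 4 -> 5)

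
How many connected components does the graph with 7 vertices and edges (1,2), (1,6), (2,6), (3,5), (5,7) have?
3 (components: {1, 2, 6}, {3, 5, 7}, {4})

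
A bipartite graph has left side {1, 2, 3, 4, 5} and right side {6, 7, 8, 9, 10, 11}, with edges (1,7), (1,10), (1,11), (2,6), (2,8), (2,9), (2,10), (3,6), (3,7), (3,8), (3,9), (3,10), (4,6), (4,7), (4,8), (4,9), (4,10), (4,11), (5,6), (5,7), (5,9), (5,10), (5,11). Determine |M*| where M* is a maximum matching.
5 (matching: (1,11), (2,10), (3,9), (4,8), (5,7); upper bound min(|L|,|R|) = min(5,6) = 5)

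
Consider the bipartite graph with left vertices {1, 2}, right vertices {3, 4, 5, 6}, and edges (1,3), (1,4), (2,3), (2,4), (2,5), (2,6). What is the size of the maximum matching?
2 (matching: (1,4), (2,6); upper bound min(|L|,|R|) = min(2,4) = 2)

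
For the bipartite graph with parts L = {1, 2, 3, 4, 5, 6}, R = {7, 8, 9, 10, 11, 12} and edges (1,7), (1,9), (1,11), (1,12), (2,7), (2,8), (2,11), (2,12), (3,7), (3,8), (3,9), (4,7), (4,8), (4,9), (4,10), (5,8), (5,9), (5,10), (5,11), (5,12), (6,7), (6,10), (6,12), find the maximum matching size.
6 (matching: (1,12), (2,11), (3,9), (4,10), (5,8), (6,7); upper bound min(|L|,|R|) = min(6,6) = 6)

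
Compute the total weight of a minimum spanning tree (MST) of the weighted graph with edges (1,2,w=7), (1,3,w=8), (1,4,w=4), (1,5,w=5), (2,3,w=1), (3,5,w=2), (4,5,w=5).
12 (MST edges: (1,4,w=4), (1,5,w=5), (2,3,w=1), (3,5,w=2); sum of weights 4 + 5 + 1 + 2 = 12)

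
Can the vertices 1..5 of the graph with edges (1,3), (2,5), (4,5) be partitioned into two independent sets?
Yes. Partition: {1, 2, 4}, {3, 5}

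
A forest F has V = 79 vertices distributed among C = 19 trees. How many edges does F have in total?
60 (Each of the 19 component trees on V_i vertices has V_i - 1 edges; summing gives V - C = 79 - 19 = 60)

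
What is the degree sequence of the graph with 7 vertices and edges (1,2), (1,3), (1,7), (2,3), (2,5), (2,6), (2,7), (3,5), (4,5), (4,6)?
[5, 3, 3, 3, 2, 2, 2] (degrees: deg(1)=3, deg(2)=5, deg(3)=3, deg(4)=2, deg(5)=3, deg(6)=2, deg(7)=2)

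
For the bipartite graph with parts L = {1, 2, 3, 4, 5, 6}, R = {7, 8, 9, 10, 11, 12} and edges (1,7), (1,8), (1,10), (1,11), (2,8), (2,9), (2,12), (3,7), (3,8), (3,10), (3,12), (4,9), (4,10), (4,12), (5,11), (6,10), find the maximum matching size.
6 (matching: (1,7), (2,12), (3,8), (4,9), (5,11), (6,10); upper bound min(|L|,|R|) = min(6,6) = 6)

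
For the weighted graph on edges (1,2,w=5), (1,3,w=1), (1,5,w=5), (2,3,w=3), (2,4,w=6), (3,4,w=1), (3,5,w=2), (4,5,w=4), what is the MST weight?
7 (MST edges: (1,3,w=1), (2,3,w=3), (3,4,w=1), (3,5,w=2); sum of weights 1 + 3 + 1 + 2 = 7)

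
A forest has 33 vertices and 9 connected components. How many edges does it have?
24 (Each of the 9 component trees on V_i vertices has V_i - 1 edges; summing gives V - C = 33 - 9 = 24)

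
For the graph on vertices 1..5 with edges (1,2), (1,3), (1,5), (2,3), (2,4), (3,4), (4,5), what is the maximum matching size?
2 (matching: (1,5), (2,4); upper bound floor(n/2) = floor(5/2) = 2)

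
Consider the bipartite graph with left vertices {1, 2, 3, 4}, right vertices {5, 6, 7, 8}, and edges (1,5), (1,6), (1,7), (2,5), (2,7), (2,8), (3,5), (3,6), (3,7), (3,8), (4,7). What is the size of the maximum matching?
4 (matching: (1,5), (2,8), (3,6), (4,7); upper bound min(|L|,|R|) = min(4,4) = 4)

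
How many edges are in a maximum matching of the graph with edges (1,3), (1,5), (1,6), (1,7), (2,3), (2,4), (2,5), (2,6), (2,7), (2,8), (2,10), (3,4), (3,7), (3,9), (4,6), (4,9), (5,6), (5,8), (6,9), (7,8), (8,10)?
5 (matching: (1,7), (2,10), (3,4), (5,8), (6,9); upper bound floor(n/2) = floor(10/2) = 5)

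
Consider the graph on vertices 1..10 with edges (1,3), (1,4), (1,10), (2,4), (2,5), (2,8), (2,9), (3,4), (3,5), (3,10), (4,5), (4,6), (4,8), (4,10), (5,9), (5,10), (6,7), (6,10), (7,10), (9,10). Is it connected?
Yes (BFS from 1 visits [1, 3, 4, 10, 5, 2, 6, 8, 7, 9] — all 10 vertices reached)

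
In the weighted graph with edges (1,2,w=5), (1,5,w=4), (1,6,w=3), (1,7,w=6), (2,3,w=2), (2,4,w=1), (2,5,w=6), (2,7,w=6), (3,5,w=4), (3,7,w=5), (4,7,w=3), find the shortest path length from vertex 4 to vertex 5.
7 (path: 4 -> 2 -> 5; weights 1 + 6 = 7)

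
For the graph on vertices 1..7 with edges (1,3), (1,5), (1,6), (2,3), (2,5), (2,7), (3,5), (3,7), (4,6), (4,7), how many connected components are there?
1 (components: {1, 2, 3, 4, 5, 6, 7})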